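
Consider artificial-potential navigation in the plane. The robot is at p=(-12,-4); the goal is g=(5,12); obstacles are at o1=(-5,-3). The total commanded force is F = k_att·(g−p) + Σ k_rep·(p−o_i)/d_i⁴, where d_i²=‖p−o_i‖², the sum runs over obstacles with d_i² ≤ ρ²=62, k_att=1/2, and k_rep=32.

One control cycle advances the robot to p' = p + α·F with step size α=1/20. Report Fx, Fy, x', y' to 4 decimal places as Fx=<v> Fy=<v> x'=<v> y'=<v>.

Fx=8.4104 Fy=7.9872 x'=-11.5795 y'=-3.6006

F_att = 1/2·(g−p) = 1/2·(17,16) = (8.5000,8.0000)
o1: d²=50 ≤ ρ²=62; F_rep = 32·(-7,-1)/50² = (-0.0896,-0.0128)
F = F_att + ΣF_rep = (8.4104,7.9872)
p' = p + 1/20·F = (-11.5795,-3.6006)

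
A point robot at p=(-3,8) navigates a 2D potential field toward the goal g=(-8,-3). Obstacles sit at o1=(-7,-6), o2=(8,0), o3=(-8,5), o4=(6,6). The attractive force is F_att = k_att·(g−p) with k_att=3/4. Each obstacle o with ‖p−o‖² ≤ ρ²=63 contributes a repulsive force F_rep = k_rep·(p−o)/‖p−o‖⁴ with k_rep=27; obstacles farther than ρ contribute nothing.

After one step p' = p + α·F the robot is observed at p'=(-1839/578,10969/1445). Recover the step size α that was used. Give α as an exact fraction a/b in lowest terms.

F_att = 3/4·(g−p) = 3/4·(-5,-11) = (-3.7500,-8.2500)
o1: d²=212 > ρ²=63 → inactive
o2: d²=185 > ρ²=63 → inactive
o3: d²=34 ≤ ρ²=63; F_rep = 27·(5,3)/34² = (0.1168,0.0701)
o4: d²=85 > ρ²=63 → inactive
F = F_att + ΣF_rep = (-3.6332,-8.1799)
Δp = p'−p = (-0.1817,-0.4090); α = Δx/Fx = (-105/578) / (-1050/289) = 1/20
check: Δy/Fy = (-591/1445) / (-2364/289) = 1/20 ✓

α = 1/20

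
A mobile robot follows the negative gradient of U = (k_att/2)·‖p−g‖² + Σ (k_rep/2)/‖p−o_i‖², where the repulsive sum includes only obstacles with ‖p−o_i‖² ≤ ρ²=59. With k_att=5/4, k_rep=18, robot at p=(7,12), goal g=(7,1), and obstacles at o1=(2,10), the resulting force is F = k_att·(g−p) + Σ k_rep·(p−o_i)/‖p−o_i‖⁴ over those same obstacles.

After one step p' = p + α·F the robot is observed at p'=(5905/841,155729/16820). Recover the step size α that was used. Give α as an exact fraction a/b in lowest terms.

F_att = 5/4·(g−p) = 5/4·(0,-11) = (0.0000,-13.7500)
o1: d²=29 ≤ ρ²=59; F_rep = 18·(5,2)/29² = (0.1070,0.0428)
F = F_att + ΣF_rep = (0.1070,-13.7072)
Δp = p'−p = (0.0214,-2.7414); α = Δx/Fx = (18/841) / (90/841) = 1/5
check: Δy/Fy = (-46111/16820) / (-46111/3364) = 1/5 ✓

α = 1/5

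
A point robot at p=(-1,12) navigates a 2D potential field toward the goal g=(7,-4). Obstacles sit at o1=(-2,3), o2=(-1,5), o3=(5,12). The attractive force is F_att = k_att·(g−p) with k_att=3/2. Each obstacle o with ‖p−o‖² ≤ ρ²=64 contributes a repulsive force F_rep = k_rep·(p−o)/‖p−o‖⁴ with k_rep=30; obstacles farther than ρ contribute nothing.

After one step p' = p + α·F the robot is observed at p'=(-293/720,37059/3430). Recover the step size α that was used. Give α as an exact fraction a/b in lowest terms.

F_att = 3/2·(g−p) = 3/2·(8,-16) = (12.0000,-24.0000)
o1: d²=82 > ρ²=64 → inactive
o2: d²=49 ≤ ρ²=64; F_rep = 30·(0,7)/49² = (0.0000,0.0875)
o3: d²=36 ≤ ρ²=64; F_rep = 30·(-6,0)/36² = (-0.1389,0.0000)
F = F_att + ΣF_rep = (11.8611,-23.9125)
Δp = p'−p = (0.5931,-1.1956); α = Δx/Fx = (427/720) / (427/36) = 1/20
check: Δy/Fy = (-4101/3430) / (-8202/343) = 1/20 ✓

α = 1/20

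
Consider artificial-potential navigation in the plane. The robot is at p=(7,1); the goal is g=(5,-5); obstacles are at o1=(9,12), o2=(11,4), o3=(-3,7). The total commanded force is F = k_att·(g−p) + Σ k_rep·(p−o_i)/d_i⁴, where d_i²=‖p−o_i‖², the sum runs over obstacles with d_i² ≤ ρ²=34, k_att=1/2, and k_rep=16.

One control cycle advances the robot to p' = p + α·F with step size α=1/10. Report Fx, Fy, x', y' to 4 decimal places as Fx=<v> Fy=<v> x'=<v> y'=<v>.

Fx=-1.1024 Fy=-3.0768 x'=6.8898 y'=0.6923

F_att = 1/2·(g−p) = 1/2·(-2,-6) = (-1.0000,-3.0000)
o1: d²=125 > ρ²=34 → inactive
o2: d²=25 ≤ ρ²=34; F_rep = 16·(-4,-3)/25² = (-0.1024,-0.0768)
o3: d²=136 > ρ²=34 → inactive
F = F_att + ΣF_rep = (-1.1024,-3.0768)
p' = p + 1/10·F = (6.8898,0.6923)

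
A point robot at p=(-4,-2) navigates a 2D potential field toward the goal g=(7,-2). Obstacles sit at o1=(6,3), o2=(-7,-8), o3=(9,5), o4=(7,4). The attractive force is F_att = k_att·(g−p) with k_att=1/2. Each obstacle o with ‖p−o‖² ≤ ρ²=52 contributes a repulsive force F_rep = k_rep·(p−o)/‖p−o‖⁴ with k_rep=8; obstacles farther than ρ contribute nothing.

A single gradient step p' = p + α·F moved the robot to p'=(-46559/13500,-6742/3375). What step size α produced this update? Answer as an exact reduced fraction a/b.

α = 1/10

F_att = 1/2·(g−p) = 1/2·(11,0) = (5.5000,0.0000)
o1: d²=125 > ρ²=52 → inactive
o2: d²=45 ≤ ρ²=52; F_rep = 8·(3,6)/45² = (0.0119,0.0237)
o3: d²=218 > ρ²=52 → inactive
o4: d²=157 > ρ²=52 → inactive
F = F_att + ΣF_rep = (5.5119,0.0237)
Δp = p'−p = (0.5512,0.0024); α = Δx/Fx = (7441/13500) / (7441/1350) = 1/10
check: Δy/Fy = (8/3375) / (16/675) = 1/10 ✓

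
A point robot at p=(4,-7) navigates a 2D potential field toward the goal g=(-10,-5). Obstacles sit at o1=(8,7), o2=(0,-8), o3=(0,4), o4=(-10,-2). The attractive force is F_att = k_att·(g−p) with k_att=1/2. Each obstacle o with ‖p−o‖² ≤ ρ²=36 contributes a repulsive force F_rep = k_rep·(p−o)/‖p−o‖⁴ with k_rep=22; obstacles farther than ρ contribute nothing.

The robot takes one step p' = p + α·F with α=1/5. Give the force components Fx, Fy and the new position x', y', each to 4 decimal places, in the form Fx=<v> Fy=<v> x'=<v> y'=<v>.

Fx=-6.6955 Fy=1.0761 x'=2.6609 y'=-6.7848

F_att = 1/2·(g−p) = 1/2·(-14,2) = (-7.0000,1.0000)
o1: d²=212 > ρ²=36 → inactive
o2: d²=17 ≤ ρ²=36; F_rep = 22·(4,1)/17² = (0.3045,0.0761)
o3: d²=137 > ρ²=36 → inactive
o4: d²=221 > ρ²=36 → inactive
F = F_att + ΣF_rep = (-6.6955,1.0761)
p' = p + 1/5·F = (2.6609,-6.7848)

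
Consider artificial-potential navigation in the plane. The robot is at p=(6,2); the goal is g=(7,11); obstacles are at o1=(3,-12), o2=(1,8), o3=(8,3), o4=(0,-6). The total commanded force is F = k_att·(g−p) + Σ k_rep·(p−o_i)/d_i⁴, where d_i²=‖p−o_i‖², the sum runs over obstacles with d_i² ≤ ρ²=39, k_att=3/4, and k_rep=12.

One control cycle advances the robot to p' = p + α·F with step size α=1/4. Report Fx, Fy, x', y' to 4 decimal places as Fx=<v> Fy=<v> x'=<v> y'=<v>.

F_att = 3/4·(g−p) = 3/4·(1,9) = (0.7500,6.7500)
o1: d²=205 > ρ²=39 → inactive
o2: d²=61 > ρ²=39 → inactive
o3: d²=5 ≤ ρ²=39; F_rep = 12·(-2,-1)/5² = (-0.9600,-0.4800)
o4: d²=100 > ρ²=39 → inactive
F = F_att + ΣF_rep = (-0.2100,6.2700)
p' = p + 1/4·F = (5.9475,3.5675)

Fx=-0.2100 Fy=6.2700 x'=5.9475 y'=3.5675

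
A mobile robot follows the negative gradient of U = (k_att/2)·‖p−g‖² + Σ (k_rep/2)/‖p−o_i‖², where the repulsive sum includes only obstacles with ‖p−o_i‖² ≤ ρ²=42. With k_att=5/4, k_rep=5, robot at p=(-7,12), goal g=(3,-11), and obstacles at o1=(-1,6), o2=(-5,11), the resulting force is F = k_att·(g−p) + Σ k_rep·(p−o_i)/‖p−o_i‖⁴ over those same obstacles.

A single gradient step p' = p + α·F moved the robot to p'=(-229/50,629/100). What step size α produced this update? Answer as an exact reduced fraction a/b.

α = 1/5

F_att = 5/4·(g−p) = 5/4·(10,-23) = (12.5000,-28.7500)
o1: d²=72 > ρ²=42 → inactive
o2: d²=5 ≤ ρ²=42; F_rep = 5·(-2,1)/5² = (-0.4000,0.2000)
F = F_att + ΣF_rep = (12.1000,-28.5500)
Δp = p'−p = (2.4200,-5.7100); α = Δx/Fx = (121/50) / (121/10) = 1/5
check: Δy/Fy = (-571/100) / (-571/20) = 1/5 ✓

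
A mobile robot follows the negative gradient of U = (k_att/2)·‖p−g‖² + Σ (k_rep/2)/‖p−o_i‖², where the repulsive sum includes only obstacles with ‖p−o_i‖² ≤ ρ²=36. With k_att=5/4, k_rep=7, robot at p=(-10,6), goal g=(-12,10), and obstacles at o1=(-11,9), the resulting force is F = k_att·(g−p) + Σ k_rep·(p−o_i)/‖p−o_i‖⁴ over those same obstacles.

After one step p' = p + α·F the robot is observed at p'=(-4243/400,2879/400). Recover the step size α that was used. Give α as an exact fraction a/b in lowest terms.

α = 1/4

F_att = 5/4·(g−p) = 5/4·(-2,4) = (-2.5000,5.0000)
o1: d²=10 ≤ ρ²=36; F_rep = 7·(1,-3)/10² = (0.0700,-0.2100)
F = F_att + ΣF_rep = (-2.4300,4.7900)
Δp = p'−p = (-0.6075,1.1975); α = Δx/Fx = (-243/400) / (-243/100) = 1/4
check: Δy/Fy = (479/400) / (479/100) = 1/4 ✓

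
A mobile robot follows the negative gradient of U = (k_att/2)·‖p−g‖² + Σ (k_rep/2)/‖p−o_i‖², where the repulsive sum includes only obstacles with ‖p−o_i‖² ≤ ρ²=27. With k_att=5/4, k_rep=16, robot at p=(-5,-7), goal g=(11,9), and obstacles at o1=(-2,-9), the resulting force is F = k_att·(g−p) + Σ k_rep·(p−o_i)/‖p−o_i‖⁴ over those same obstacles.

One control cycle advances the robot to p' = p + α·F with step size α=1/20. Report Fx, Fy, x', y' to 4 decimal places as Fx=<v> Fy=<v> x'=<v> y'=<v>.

F_att = 5/4·(g−p) = 5/4·(16,16) = (20.0000,20.0000)
o1: d²=13 ≤ ρ²=27; F_rep = 16·(-3,2)/13² = (-0.2840,0.1893)
F = F_att + ΣF_rep = (19.7160,20.1893)
p' = p + 1/20·F = (-4.0142,-5.9905)

Fx=19.7160 Fy=20.1893 x'=-4.0142 y'=-5.9905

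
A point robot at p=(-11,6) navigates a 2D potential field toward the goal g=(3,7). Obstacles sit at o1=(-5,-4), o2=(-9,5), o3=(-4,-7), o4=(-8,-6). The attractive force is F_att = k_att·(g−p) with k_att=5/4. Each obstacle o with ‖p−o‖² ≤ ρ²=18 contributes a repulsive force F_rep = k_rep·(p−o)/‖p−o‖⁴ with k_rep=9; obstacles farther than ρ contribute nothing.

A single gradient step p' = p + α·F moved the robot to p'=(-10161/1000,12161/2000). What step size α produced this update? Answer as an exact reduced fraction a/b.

α = 1/20

F_att = 5/4·(g−p) = 5/4·(14,1) = (17.5000,1.2500)
o1: d²=136 > ρ²=18 → inactive
o2: d²=5 ≤ ρ²=18; F_rep = 9·(-2,1)/5² = (-0.7200,0.3600)
o3: d²=218 > ρ²=18 → inactive
o4: d²=153 > ρ²=18 → inactive
F = F_att + ΣF_rep = (16.7800,1.6100)
Δp = p'−p = (0.8390,0.0805); α = Δx/Fx = (839/1000) / (839/50) = 1/20
check: Δy/Fy = (161/2000) / (161/100) = 1/20 ✓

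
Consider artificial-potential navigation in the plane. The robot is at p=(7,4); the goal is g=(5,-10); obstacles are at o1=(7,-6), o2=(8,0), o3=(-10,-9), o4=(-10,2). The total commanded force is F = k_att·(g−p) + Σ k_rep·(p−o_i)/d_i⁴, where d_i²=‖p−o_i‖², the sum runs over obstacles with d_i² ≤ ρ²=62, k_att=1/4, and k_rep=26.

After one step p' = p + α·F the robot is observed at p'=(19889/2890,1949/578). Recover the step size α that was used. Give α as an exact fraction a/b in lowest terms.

F_att = 1/4·(g−p) = 1/4·(-2,-14) = (-0.5000,-3.5000)
o1: d²=100 > ρ²=62 → inactive
o2: d²=17 ≤ ρ²=62; F_rep = 26·(-1,4)/17² = (-0.0900,0.3599)
o3: d²=458 > ρ²=62 → inactive
o4: d²=293 > ρ²=62 → inactive
F = F_att + ΣF_rep = (-0.5900,-3.1401)
Δp = p'−p = (-0.1180,-0.6280); α = Δx/Fx = (-341/2890) / (-341/578) = 1/5
check: Δy/Fy = (-363/578) / (-1815/578) = 1/5 ✓

α = 1/5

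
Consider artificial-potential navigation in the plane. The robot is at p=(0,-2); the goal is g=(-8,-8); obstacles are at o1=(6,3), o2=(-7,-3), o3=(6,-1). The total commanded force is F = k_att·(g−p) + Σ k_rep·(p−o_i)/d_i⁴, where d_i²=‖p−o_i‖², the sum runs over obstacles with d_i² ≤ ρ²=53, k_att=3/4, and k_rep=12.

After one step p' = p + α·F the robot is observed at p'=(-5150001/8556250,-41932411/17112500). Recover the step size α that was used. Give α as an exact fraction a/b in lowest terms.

α = 1/10

F_att = 3/4·(g−p) = 3/4·(-8,-6) = (-6.0000,-4.5000)
o1: d²=61 > ρ²=53 → inactive
o2: d²=50 ≤ ρ²=53; F_rep = 12·(7,1)/50² = (0.0336,0.0048)
o3: d²=37 ≤ ρ²=53; F_rep = 12·(-6,-1)/37² = (-0.0526,-0.0088)
F = F_att + ΣF_rep = (-6.0190,-4.5040)
Δp = p'−p = (-0.6019,-0.4504); α = Δx/Fx = (-5150001/8556250) / (-5150001/855625) = 1/10
check: Δy/Fy = (-7707411/17112500) / (-7707411/1711250) = 1/10 ✓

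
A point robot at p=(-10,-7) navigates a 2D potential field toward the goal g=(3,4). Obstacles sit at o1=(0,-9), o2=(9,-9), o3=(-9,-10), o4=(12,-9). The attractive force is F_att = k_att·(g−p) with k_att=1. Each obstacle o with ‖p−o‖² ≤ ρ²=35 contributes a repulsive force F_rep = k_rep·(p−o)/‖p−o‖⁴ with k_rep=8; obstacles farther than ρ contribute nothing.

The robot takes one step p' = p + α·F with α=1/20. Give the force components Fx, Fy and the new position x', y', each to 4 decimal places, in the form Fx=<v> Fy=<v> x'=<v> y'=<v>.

Fx=12.9200 Fy=11.2400 x'=-9.3540 y'=-6.4380

F_att = 1·(g−p) = 1·(13,11) = (13.0000,11.0000)
o1: d²=104 > ρ²=35 → inactive
o2: d²=365 > ρ²=35 → inactive
o3: d²=10 ≤ ρ²=35; F_rep = 8·(-1,3)/10² = (-0.0800,0.2400)
o4: d²=488 > ρ²=35 → inactive
F = F_att + ΣF_rep = (12.9200,11.2400)
p' = p + 1/20·F = (-9.3540,-6.4380)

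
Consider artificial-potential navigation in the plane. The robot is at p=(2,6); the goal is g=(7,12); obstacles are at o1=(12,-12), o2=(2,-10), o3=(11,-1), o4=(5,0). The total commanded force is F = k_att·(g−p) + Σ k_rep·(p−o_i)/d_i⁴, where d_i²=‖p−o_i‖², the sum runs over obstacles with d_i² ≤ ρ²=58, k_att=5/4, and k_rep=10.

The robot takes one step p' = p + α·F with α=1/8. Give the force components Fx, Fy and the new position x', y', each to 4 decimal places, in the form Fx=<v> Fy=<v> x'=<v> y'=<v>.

Fx=6.2352 Fy=7.5296 x'=2.7794 y'=6.9412

F_att = 5/4·(g−p) = 5/4·(5,6) = (6.2500,7.5000)
o1: d²=424 > ρ²=58 → inactive
o2: d²=256 > ρ²=58 → inactive
o3: d²=130 > ρ²=58 → inactive
o4: d²=45 ≤ ρ²=58; F_rep = 10·(-3,6)/45² = (-0.0148,0.0296)
F = F_att + ΣF_rep = (6.2352,7.5296)
p' = p + 1/8·F = (2.7794,6.9412)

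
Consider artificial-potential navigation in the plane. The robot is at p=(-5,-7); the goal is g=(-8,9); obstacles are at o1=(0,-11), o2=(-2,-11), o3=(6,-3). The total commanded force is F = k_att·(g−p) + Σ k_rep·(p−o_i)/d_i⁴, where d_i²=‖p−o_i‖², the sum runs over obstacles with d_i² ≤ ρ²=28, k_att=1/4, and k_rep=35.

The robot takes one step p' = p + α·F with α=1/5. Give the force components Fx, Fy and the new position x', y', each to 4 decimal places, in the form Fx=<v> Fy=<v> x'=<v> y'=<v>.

Fx=-0.9180 Fy=4.2240 x'=-5.1836 y'=-6.1552

F_att = 1/4·(g−p) = 1/4·(-3,16) = (-0.7500,4.0000)
o1: d²=41 > ρ²=28 → inactive
o2: d²=25 ≤ ρ²=28; F_rep = 35·(-3,4)/25² = (-0.1680,0.2240)
o3: d²=137 > ρ²=28 → inactive
F = F_att + ΣF_rep = (-0.9180,4.2240)
p' = p + 1/5·F = (-5.1836,-6.1552)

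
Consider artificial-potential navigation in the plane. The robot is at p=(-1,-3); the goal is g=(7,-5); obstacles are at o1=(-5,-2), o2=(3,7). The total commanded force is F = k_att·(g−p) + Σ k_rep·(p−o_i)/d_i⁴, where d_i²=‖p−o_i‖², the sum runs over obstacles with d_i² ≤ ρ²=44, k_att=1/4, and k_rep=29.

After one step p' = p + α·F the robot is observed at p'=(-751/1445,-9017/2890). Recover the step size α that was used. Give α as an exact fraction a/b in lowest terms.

F_att = 1/4·(g−p) = 1/4·(8,-2) = (2.0000,-0.5000)
o1: d²=17 ≤ ρ²=44; F_rep = 29·(4,-1)/17² = (0.4014,-0.1003)
o2: d²=116 > ρ²=44 → inactive
F = F_att + ΣF_rep = (2.4014,-0.6003)
Δp = p'−p = (0.4803,-0.1201); α = Δx/Fx = (694/1445) / (694/289) = 1/5
check: Δy/Fy = (-347/2890) / (-347/578) = 1/5 ✓

α = 1/5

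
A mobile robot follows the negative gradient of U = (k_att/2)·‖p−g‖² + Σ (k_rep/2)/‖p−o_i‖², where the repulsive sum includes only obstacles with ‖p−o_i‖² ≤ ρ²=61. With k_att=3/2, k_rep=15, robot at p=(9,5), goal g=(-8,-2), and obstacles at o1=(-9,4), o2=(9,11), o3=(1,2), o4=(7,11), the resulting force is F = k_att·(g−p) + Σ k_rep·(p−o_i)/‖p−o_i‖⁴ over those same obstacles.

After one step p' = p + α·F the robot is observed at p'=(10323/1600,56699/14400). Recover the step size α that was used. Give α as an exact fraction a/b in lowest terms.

α = 1/10

F_att = 3/2·(g−p) = 3/2·(-17,-7) = (-25.5000,-10.5000)
o1: d²=325 > ρ²=61 → inactive
o2: d²=36 ≤ ρ²=61; F_rep = 15·(0,-6)/36² = (0.0000,-0.0694)
o3: d²=73 > ρ²=61 → inactive
o4: d²=40 ≤ ρ²=61; F_rep = 15·(2,-6)/40² = (0.0187,-0.0563)
F = F_att + ΣF_rep = (-25.4812,-10.6257)
Δp = p'−p = (-2.5481,-1.0626); α = Δx/Fx = (-4077/1600) / (-4077/160) = 1/10
check: Δy/Fy = (-15301/14400) / (-15301/1440) = 1/10 ✓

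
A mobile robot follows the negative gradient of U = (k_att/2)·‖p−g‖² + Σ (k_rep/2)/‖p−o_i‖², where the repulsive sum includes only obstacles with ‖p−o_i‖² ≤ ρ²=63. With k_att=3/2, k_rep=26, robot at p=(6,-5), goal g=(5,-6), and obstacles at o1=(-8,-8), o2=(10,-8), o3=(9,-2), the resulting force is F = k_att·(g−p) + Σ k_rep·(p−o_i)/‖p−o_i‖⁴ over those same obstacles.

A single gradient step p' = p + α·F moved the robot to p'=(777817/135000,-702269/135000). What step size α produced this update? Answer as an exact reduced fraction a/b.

α = 1/8

F_att = 3/2·(g−p) = 3/2·(-1,-1) = (-1.5000,-1.5000)
o1: d²=205 > ρ²=63 → inactive
o2: d²=25 ≤ ρ²=63; F_rep = 26·(-4,3)/25² = (-0.1664,0.1248)
o3: d²=18 ≤ ρ²=63; F_rep = 26·(-3,-3)/18² = (-0.2407,-0.2407)
F = F_att + ΣF_rep = (-1.9071,-1.6159)
Δp = p'−p = (-0.2384,-0.2020); α = Δx/Fx = (-32183/135000) / (-32183/16875) = 1/8
check: Δy/Fy = (-27269/135000) / (-27269/16875) = 1/8 ✓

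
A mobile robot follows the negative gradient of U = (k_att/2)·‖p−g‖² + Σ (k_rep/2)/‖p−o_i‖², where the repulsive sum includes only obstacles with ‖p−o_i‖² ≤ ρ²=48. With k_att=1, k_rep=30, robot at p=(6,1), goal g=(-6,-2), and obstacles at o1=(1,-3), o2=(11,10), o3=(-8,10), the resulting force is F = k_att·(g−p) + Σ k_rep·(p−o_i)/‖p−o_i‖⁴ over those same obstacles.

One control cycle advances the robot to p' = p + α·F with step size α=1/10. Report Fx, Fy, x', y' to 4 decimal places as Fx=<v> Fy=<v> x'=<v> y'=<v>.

F_att = 1·(g−p) = 1·(-12,-3) = (-12.0000,-3.0000)
o1: d²=41 ≤ ρ²=48; F_rep = 30·(5,4)/41² = (0.0892,0.0714)
o2: d²=106 > ρ²=48 → inactive
o3: d²=277 > ρ²=48 → inactive
F = F_att + ΣF_rep = (-11.9108,-2.9286)
p' = p + 1/10·F = (4.8089,0.7071)

Fx=-11.9108 Fy=-2.9286 x'=4.8089 y'=0.7071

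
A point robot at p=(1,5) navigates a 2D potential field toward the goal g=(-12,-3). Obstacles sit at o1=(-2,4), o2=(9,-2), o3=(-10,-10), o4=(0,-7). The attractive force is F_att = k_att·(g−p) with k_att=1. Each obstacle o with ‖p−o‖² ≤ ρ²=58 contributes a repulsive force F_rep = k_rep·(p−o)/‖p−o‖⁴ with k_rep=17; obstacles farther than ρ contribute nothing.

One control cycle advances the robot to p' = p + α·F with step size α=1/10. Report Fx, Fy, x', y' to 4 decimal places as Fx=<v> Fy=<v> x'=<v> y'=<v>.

Fx=-12.4900 Fy=-7.8300 x'=-0.2490 y'=4.2170

F_att = 1·(g−p) = 1·(-13,-8) = (-13.0000,-8.0000)
o1: d²=10 ≤ ρ²=58; F_rep = 17·(3,1)/10² = (0.5100,0.1700)
o2: d²=113 > ρ²=58 → inactive
o3: d²=346 > ρ²=58 → inactive
o4: d²=145 > ρ²=58 → inactive
F = F_att + ΣF_rep = (-12.4900,-7.8300)
p' = p + 1/10·F = (-0.2490,4.2170)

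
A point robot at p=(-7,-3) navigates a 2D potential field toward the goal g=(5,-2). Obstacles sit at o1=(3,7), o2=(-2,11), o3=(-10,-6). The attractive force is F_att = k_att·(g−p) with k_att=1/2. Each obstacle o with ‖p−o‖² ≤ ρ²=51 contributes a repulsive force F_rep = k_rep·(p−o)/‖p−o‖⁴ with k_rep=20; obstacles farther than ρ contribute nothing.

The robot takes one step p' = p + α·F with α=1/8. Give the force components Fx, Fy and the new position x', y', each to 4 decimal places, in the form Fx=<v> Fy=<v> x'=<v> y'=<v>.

F_att = 1/2·(g−p) = 1/2·(12,1) = (6.0000,0.5000)
o1: d²=200 > ρ²=51 → inactive
o2: d²=221 > ρ²=51 → inactive
o3: d²=18 ≤ ρ²=51; F_rep = 20·(3,3)/18² = (0.1852,0.1852)
F = F_att + ΣF_rep = (6.1852,0.6852)
p' = p + 1/8·F = (-6.2269,-2.9144)

Fx=6.1852 Fy=0.6852 x'=-6.2269 y'=-2.9144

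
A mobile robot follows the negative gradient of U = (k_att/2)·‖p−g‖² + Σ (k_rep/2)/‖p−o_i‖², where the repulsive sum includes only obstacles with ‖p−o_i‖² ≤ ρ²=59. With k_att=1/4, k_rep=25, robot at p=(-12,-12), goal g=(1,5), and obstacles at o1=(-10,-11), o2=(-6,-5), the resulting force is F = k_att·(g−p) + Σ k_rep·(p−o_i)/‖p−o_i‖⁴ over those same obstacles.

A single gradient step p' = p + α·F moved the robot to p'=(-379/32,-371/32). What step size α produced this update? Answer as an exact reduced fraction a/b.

α = 1/8

F_att = 1/4·(g−p) = 1/4·(13,17) = (3.2500,4.2500)
o1: d²=5 ≤ ρ²=59; F_rep = 25·(-2,-1)/5² = (-2.0000,-1.0000)
o2: d²=85 > ρ²=59 → inactive
F = F_att + ΣF_rep = (1.2500,3.2500)
Δp = p'−p = (0.1562,0.4062); α = Δx/Fx = (5/32) / (5/4) = 1/8
check: Δy/Fy = (13/32) / (13/4) = 1/8 ✓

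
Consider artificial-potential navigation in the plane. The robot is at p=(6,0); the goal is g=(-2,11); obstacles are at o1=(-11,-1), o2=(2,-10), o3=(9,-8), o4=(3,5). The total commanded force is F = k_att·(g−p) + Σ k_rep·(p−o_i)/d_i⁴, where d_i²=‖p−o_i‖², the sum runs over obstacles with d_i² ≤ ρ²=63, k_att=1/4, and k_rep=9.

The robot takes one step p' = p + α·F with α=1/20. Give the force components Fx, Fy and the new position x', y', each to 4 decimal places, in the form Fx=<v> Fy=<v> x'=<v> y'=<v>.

F_att = 1/4·(g−p) = 1/4·(-8,11) = (-2.0000,2.7500)
o1: d²=290 > ρ²=63 → inactive
o2: d²=116 > ρ²=63 → inactive
o3: d²=73 > ρ²=63 → inactive
o4: d²=34 ≤ ρ²=63; F_rep = 9·(3,-5)/34² = (0.0234,-0.0389)
F = F_att + ΣF_rep = (-1.9766,2.7111)
p' = p + 1/20·F = (5.9012,0.1356)

Fx=-1.9766 Fy=2.7111 x'=5.9012 y'=0.1356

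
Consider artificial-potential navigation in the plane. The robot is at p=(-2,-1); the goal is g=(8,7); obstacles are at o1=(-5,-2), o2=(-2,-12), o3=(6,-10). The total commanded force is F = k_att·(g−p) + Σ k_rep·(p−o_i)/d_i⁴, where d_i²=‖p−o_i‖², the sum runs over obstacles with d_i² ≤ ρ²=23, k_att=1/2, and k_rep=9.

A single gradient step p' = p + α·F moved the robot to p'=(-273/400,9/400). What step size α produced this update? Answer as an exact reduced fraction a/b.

α = 1/4

F_att = 1/2·(g−p) = 1/2·(10,8) = (5.0000,4.0000)
o1: d²=10 ≤ ρ²=23; F_rep = 9·(3,1)/10² = (0.2700,0.0900)
o2: d²=121 > ρ²=23 → inactive
o3: d²=145 > ρ²=23 → inactive
F = F_att + ΣF_rep = (5.2700,4.0900)
Δp = p'−p = (1.3175,1.0225); α = Δx/Fx = (527/400) / (527/100) = 1/4
check: Δy/Fy = (409/400) / (409/100) = 1/4 ✓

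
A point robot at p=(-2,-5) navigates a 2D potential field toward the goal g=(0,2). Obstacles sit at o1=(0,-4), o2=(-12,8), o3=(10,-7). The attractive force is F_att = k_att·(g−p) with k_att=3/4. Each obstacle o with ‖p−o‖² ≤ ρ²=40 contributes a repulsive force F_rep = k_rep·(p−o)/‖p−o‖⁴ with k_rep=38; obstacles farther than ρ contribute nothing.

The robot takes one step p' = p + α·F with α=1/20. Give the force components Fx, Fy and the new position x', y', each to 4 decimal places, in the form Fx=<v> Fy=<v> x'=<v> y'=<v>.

F_att = 3/4·(g−p) = 3/4·(2,7) = (1.5000,5.2500)
o1: d²=5 ≤ ρ²=40; F_rep = 38·(-2,-1)/5² = (-3.0400,-1.5200)
o2: d²=269 > ρ²=40 → inactive
o3: d²=148 > ρ²=40 → inactive
F = F_att + ΣF_rep = (-1.5400,3.7300)
p' = p + 1/20·F = (-2.0770,-4.8135)

Fx=-1.5400 Fy=3.7300 x'=-2.0770 y'=-4.8135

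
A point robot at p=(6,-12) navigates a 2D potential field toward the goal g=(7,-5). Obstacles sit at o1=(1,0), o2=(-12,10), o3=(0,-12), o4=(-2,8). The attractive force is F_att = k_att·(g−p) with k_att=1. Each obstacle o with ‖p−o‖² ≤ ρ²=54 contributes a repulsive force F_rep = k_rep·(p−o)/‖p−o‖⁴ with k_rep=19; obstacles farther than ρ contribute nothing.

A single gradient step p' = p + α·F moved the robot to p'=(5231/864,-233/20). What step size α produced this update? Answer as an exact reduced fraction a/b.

F_att = 1·(g−p) = 1·(1,7) = (1.0000,7.0000)
o1: d²=169 > ρ²=54 → inactive
o2: d²=808 > ρ²=54 → inactive
o3: d²=36 ≤ ρ²=54; F_rep = 19·(6,0)/36² = (0.0880,0.0000)
o4: d²=464 > ρ²=54 → inactive
F = F_att + ΣF_rep = (1.0880,7.0000)
Δp = p'−p = (0.0544,0.3500); α = Δx/Fx = (47/864) / (235/216) = 1/20
check: Δy/Fy = (7/20) / (7) = 1/20 ✓

α = 1/20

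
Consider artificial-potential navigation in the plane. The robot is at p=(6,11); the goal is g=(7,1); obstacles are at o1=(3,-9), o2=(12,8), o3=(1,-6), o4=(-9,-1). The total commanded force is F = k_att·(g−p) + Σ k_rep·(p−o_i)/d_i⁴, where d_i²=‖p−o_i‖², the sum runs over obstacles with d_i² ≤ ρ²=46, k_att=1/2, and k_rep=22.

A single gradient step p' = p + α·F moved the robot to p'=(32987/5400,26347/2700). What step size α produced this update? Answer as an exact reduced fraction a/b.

α = 1/4

F_att = 1/2·(g−p) = 1/2·(1,-10) = (0.5000,-5.0000)
o1: d²=409 > ρ²=46 → inactive
o2: d²=45 ≤ ρ²=46; F_rep = 22·(-6,3)/45² = (-0.0652,0.0326)
o3: d²=314 > ρ²=46 → inactive
o4: d²=369 > ρ²=46 → inactive
F = F_att + ΣF_rep = (0.4348,-4.9674)
Δp = p'−p = (0.1087,-1.2419); α = Δx/Fx = (587/5400) / (587/1350) = 1/4
check: Δy/Fy = (-3353/2700) / (-3353/675) = 1/4 ✓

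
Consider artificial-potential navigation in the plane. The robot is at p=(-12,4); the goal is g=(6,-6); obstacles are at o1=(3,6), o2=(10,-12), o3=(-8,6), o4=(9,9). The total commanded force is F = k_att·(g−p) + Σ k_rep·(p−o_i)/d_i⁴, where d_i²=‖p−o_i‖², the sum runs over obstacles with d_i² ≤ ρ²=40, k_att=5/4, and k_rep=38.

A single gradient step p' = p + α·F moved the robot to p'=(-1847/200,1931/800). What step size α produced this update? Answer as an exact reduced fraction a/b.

α = 1/8

F_att = 5/4·(g−p) = 5/4·(18,-10) = (22.5000,-12.5000)
o1: d²=229 > ρ²=40 → inactive
o2: d²=740 > ρ²=40 → inactive
o3: d²=20 ≤ ρ²=40; F_rep = 38·(-4,-2)/20² = (-0.3800,-0.1900)
o4: d²=466 > ρ²=40 → inactive
F = F_att + ΣF_rep = (22.1200,-12.6900)
Δp = p'−p = (2.7650,-1.5862); α = Δx/Fx = (553/200) / (553/25) = 1/8
check: Δy/Fy = (-1269/800) / (-1269/100) = 1/8 ✓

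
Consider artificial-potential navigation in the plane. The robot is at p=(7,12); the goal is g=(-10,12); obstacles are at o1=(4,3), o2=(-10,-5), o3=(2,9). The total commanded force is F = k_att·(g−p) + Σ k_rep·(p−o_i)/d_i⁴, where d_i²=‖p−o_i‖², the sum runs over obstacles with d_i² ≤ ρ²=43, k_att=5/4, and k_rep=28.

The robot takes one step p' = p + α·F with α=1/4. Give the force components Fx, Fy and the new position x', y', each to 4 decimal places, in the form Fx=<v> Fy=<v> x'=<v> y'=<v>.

F_att = 5/4·(g−p) = 5/4·(-17,0) = (-21.2500,0.0000)
o1: d²=90 > ρ²=43 → inactive
o2: d²=578 > ρ²=43 → inactive
o3: d²=34 ≤ ρ²=43; F_rep = 28·(5,3)/34² = (0.1211,0.0727)
F = F_att + ΣF_rep = (-21.1289,0.0727)
p' = p + 1/4·F = (1.7178,12.0182)

Fx=-21.1289 Fy=0.0727 x'=1.7178 y'=12.0182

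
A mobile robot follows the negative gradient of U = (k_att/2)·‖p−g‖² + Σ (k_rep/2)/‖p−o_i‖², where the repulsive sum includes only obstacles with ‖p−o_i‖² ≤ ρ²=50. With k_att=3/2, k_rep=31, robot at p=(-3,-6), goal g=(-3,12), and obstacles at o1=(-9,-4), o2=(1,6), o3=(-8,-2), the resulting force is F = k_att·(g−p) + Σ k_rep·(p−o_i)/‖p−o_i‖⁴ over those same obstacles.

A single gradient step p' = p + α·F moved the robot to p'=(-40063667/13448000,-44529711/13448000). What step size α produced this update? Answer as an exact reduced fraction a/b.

F_att = 3/2·(g−p) = 3/2·(0,18) = (0.0000,27.0000)
o1: d²=40 ≤ ρ²=50; F_rep = 31·(6,-2)/40² = (0.1163,-0.0387)
o2: d²=160 > ρ²=50 → inactive
o3: d²=41 ≤ ρ²=50; F_rep = 31·(5,-4)/41² = (0.0922,-0.0738)
F = F_att + ΣF_rep = (0.2085,26.8875)
Δp = p'−p = (0.0208,2.6887); α = Δx/Fx = (280333/13448000) / (280333/1344800) = 1/10
check: Δy/Fy = (36158289/13448000) / (36158289/1344800) = 1/10 ✓

α = 1/10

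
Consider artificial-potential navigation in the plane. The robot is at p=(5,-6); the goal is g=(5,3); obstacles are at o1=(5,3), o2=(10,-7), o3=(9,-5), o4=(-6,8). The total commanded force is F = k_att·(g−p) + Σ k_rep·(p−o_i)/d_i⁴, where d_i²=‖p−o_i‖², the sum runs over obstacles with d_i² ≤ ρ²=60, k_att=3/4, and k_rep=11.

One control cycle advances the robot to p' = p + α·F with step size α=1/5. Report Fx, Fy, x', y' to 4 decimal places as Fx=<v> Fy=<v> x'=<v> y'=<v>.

F_att = 3/4·(g−p) = 3/4·(0,9) = (0.0000,6.7500)
o1: d²=81 > ρ²=60 → inactive
o2: d²=26 ≤ ρ²=60; F_rep = 11·(-5,1)/26² = (-0.0814,0.0163)
o3: d²=17 ≤ ρ²=60; F_rep = 11·(-4,-1)/17² = (-0.1522,-0.0381)
o4: d²=317 > ρ²=60 → inactive
F = F_att + ΣF_rep = (-0.2336,6.7282)
p' = p + 1/5·F = (4.9533,-4.6544)

Fx=-0.2336 Fy=6.7282 x'=4.9533 y'=-4.6544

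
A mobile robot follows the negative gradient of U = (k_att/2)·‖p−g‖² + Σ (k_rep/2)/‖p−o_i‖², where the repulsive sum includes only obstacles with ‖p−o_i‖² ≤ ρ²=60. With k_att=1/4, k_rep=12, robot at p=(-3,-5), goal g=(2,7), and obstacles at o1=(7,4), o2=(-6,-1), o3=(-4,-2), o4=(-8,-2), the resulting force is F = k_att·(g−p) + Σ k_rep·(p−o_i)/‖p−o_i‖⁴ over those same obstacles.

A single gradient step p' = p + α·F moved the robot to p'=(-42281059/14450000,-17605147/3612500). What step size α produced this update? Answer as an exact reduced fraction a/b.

α = 1/20

F_att = 1/4·(g−p) = 1/4·(5,12) = (1.2500,3.0000)
o1: d²=181 > ρ²=60 → inactive
o2: d²=25 ≤ ρ²=60; F_rep = 12·(3,-4)/25² = (0.0576,-0.0768)
o3: d²=10 ≤ ρ²=60; F_rep = 12·(1,-3)/10² = (0.1200,-0.3600)
o4: d²=34 ≤ ρ²=60; F_rep = 12·(5,-3)/34² = (0.0519,-0.0311)
F = F_att + ΣF_rep = (1.4795,2.5321)
Δp = p'−p = (0.0740,0.1266); α = Δx/Fx = (1068941/14450000) / (1068941/722500) = 1/20
check: Δy/Fy = (457353/3612500) / (457353/180625) = 1/20 ✓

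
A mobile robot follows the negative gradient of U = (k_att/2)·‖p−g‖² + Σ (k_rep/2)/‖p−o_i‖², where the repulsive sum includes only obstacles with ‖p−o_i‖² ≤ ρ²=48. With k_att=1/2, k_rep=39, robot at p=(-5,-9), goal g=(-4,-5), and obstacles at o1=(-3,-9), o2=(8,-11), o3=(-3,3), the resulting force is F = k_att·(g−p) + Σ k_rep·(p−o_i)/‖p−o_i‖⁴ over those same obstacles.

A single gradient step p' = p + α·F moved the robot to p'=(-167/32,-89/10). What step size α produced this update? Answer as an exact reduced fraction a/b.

F_att = 1/2·(g−p) = 1/2·(1,4) = (0.5000,2.0000)
o1: d²=4 ≤ ρ²=48; F_rep = 39·(-2,0)/4² = (-4.8750,0.0000)
o2: d²=173 > ρ²=48 → inactive
o3: d²=148 > ρ²=48 → inactive
F = F_att + ΣF_rep = (-4.3750,2.0000)
Δp = p'−p = (-0.2188,0.1000); α = Δx/Fx = (-7/32) / (-35/8) = 1/20
check: Δy/Fy = (1/10) / (2) = 1/20 ✓

α = 1/20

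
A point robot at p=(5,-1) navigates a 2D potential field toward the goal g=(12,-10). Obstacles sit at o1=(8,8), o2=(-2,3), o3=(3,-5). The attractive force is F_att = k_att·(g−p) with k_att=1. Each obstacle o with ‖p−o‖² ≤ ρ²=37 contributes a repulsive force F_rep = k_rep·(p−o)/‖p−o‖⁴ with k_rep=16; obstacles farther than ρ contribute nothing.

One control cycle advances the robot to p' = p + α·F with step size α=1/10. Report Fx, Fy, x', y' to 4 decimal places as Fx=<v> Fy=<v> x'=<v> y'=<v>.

F_att = 1·(g−p) = 1·(7,-9) = (7.0000,-9.0000)
o1: d²=90 > ρ²=37 → inactive
o2: d²=65 > ρ²=37 → inactive
o3: d²=20 ≤ ρ²=37; F_rep = 16·(2,4)/20² = (0.0800,0.1600)
F = F_att + ΣF_rep = (7.0800,-8.8400)
p' = p + 1/10·F = (5.7080,-1.8840)

Fx=7.0800 Fy=-8.8400 x'=5.7080 y'=-1.8840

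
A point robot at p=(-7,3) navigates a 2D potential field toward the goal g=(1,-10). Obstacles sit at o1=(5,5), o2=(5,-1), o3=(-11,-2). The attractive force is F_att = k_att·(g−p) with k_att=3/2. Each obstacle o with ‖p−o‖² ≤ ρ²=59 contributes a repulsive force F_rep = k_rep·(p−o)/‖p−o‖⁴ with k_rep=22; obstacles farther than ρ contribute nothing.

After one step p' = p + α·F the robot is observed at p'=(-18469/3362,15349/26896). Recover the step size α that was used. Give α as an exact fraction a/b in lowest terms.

α = 1/8

F_att = 3/2·(g−p) = 3/2·(8,-13) = (12.0000,-19.5000)
o1: d²=148 > ρ²=59 → inactive
o2: d²=160 > ρ²=59 → inactive
o3: d²=41 ≤ ρ²=59; F_rep = 22·(4,5)/41² = (0.0523,0.0654)
F = F_att + ΣF_rep = (12.0523,-19.4346)
Δp = p'−p = (1.5065,-2.4293); α = Δx/Fx = (5065/3362) / (20260/1681) = 1/8
check: Δy/Fy = (-65339/26896) / (-65339/3362) = 1/8 ✓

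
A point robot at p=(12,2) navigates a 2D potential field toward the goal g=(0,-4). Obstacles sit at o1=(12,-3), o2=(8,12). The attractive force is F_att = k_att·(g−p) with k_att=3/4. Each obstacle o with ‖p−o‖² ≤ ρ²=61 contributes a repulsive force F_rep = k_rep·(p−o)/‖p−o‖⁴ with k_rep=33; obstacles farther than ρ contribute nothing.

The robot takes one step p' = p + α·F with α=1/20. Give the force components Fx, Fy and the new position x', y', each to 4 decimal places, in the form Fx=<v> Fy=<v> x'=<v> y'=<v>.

Fx=-9.0000 Fy=-4.2360 x'=11.5500 y'=1.7882

F_att = 3/4·(g−p) = 3/4·(-12,-6) = (-9.0000,-4.5000)
o1: d²=25 ≤ ρ²=61; F_rep = 33·(0,5)/25² = (0.0000,0.2640)
o2: d²=116 > ρ²=61 → inactive
F = F_att + ΣF_rep = (-9.0000,-4.2360)
p' = p + 1/20·F = (11.5500,1.7882)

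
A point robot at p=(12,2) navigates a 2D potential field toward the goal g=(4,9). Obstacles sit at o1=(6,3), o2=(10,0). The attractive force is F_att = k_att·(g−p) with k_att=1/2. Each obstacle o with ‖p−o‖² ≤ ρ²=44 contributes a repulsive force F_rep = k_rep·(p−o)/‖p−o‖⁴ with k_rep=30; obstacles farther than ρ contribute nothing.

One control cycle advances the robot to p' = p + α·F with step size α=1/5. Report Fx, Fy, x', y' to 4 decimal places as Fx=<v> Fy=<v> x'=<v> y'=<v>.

Fx=-2.9310 Fy=4.4156 x'=11.4138 y'=2.8831

F_att = 1/2·(g−p) = 1/2·(-8,7) = (-4.0000,3.5000)
o1: d²=37 ≤ ρ²=44; F_rep = 30·(6,-1)/37² = (0.1315,-0.0219)
o2: d²=8 ≤ ρ²=44; F_rep = 30·(2,2)/8² = (0.9375,0.9375)
F = F_att + ΣF_rep = (-2.9310,4.4156)
p' = p + 1/5·F = (11.4138,2.8831)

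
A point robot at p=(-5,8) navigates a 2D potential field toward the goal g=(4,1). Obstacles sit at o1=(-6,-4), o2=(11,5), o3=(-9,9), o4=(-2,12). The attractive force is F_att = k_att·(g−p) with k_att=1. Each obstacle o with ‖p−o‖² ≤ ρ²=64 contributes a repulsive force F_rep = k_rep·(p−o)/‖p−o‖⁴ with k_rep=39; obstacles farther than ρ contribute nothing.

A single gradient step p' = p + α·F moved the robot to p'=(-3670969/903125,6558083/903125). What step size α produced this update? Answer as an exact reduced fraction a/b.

α = 1/10

F_att = 1·(g−p) = 1·(9,-7) = (9.0000,-7.0000)
o1: d²=145 > ρ²=64 → inactive
o2: d²=265 > ρ²=64 → inactive
o3: d²=17 ≤ ρ²=64; F_rep = 39·(4,-1)/17² = (0.5398,-0.1349)
o4: d²=25 ≤ ρ²=64; F_rep = 39·(-3,-4)/25² = (-0.1872,-0.2496)
F = F_att + ΣF_rep = (9.3526,-7.3845)
Δp = p'−p = (0.9353,-0.7385); α = Δx/Fx = (844656/903125) / (1689312/180625) = 1/10
check: Δy/Fy = (-666917/903125) / (-1333834/180625) = 1/10 ✓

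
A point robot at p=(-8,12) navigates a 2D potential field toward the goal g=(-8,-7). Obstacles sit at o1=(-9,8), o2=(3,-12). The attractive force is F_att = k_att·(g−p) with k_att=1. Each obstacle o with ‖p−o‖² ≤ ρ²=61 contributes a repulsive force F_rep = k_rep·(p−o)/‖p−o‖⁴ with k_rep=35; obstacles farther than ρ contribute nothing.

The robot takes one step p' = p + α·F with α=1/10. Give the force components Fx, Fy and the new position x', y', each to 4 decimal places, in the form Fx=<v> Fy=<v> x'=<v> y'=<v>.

F_att = 1·(g−p) = 1·(0,-19) = (0.0000,-19.0000)
o1: d²=17 ≤ ρ²=61; F_rep = 35·(1,4)/17² = (0.1211,0.4844)
o2: d²=697 > ρ²=61 → inactive
F = F_att + ΣF_rep = (0.1211,-18.5156)
p' = p + 1/10·F = (-7.9879,10.1484)

Fx=0.1211 Fy=-18.5156 x'=-7.9879 y'=10.1484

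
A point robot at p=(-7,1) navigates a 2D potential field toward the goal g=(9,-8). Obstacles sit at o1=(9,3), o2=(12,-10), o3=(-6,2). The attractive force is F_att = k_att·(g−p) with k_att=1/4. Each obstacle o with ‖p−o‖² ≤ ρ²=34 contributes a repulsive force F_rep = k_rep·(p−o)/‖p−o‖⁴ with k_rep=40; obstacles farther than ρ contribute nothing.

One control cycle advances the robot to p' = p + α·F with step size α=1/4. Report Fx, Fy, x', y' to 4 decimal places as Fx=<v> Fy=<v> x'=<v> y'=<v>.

Fx=-6.0000 Fy=-12.2500 x'=-8.5000 y'=-2.0625

F_att = 1/4·(g−p) = 1/4·(16,-9) = (4.0000,-2.2500)
o1: d²=260 > ρ²=34 → inactive
o2: d²=482 > ρ²=34 → inactive
o3: d²=2 ≤ ρ²=34; F_rep = 40·(-1,-1)/2² = (-10.0000,-10.0000)
F = F_att + ΣF_rep = (-6.0000,-12.2500)
p' = p + 1/4·F = (-8.5000,-2.0625)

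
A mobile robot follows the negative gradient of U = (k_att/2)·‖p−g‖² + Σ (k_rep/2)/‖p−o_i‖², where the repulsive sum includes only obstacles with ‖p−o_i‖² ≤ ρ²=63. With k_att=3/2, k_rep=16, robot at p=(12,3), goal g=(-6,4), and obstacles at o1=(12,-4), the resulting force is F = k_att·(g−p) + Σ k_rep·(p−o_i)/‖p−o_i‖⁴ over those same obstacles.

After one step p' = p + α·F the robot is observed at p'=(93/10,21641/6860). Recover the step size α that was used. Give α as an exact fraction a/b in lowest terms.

α = 1/10

F_att = 3/2·(g−p) = 3/2·(-18,1) = (-27.0000,1.5000)
o1: d²=49 ≤ ρ²=63; F_rep = 16·(0,7)/49² = (0.0000,0.0466)
F = F_att + ΣF_rep = (-27.0000,1.5466)
Δp = p'−p = (-2.7000,0.1547); α = Δx/Fx = (-27/10) / (-27) = 1/10
check: Δy/Fy = (1061/6860) / (1061/686) = 1/10 ✓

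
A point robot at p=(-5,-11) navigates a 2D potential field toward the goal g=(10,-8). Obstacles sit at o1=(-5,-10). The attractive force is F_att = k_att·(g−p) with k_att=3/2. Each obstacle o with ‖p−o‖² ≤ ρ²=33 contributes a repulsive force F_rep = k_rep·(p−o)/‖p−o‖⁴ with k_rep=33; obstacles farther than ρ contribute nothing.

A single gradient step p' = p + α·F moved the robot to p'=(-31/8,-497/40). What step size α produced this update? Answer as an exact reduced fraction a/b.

F_att = 3/2·(g−p) = 3/2·(15,3) = (22.5000,4.5000)
o1: d²=1 ≤ ρ²=33; F_rep = 33·(0,-1)/1² = (0.0000,-33.0000)
F = F_att + ΣF_rep = (22.5000,-28.5000)
Δp = p'−p = (1.1250,-1.4250); α = Δx/Fx = (9/8) / (45/2) = 1/20
check: Δy/Fy = (-57/40) / (-57/2) = 1/20 ✓

α = 1/20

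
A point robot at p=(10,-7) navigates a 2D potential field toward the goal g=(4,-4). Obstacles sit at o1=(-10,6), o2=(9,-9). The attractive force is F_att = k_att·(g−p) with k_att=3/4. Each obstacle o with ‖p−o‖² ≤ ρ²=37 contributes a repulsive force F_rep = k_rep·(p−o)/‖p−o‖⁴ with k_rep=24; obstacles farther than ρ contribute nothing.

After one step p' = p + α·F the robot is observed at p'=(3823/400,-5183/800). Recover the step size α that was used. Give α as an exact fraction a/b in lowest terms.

F_att = 3/4·(g−p) = 3/4·(-6,3) = (-4.5000,2.2500)
o1: d²=569 > ρ²=37 → inactive
o2: d²=5 ≤ ρ²=37; F_rep = 24·(1,2)/5² = (0.9600,1.9200)
F = F_att + ΣF_rep = (-3.5400,4.1700)
Δp = p'−p = (-0.4425,0.5212); α = Δx/Fx = (-177/400) / (-177/50) = 1/8
check: Δy/Fy = (417/800) / (417/100) = 1/8 ✓

α = 1/8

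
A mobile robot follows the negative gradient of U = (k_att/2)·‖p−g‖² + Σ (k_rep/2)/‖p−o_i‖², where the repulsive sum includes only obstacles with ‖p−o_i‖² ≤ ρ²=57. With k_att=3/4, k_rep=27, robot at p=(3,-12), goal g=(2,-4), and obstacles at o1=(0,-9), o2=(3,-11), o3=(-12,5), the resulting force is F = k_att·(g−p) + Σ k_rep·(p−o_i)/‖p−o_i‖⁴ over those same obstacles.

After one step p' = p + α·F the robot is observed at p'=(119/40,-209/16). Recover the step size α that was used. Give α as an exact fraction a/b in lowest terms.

α = 1/20

F_att = 3/4·(g−p) = 3/4·(-1,8) = (-0.7500,6.0000)
o1: d²=18 ≤ ρ²=57; F_rep = 27·(3,-3)/18² = (0.2500,-0.2500)
o2: d²=1 ≤ ρ²=57; F_rep = 27·(0,-1)/1² = (0.0000,-27.0000)
o3: d²=514 > ρ²=57 → inactive
F = F_att + ΣF_rep = (-0.5000,-21.2500)
Δp = p'−p = (-0.0250,-1.0625); α = Δx/Fx = (-1/40) / (-1/2) = 1/20
check: Δy/Fy = (-17/16) / (-85/4) = 1/20 ✓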